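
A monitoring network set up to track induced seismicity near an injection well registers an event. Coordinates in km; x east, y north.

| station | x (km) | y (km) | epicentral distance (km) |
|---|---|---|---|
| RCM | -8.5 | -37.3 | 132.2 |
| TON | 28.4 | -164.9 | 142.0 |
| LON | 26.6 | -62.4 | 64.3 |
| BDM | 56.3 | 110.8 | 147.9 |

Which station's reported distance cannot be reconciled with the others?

Solve using three stations at a time. Using TON, LON, BDM (subtract circle equations pairwise → linear system) gives (x, y) ≈ (84.8, -34.5).
Distances from that point to each station vs reported:
  RCM: calculated 93.4 vs reported 132.2 → residual 38.8 km
  TON: calculated 142.1 vs reported 142.0 → residual 0.1 km
  LON: calculated 64.6 vs reported 64.3 → residual 0.3 km
  BDM: calculated 148.0 vs reported 147.9 → residual 0.1 km
TON, LON, BDM are mutually consistent (residuals ≈ 0); RCM is off by 38.8 km.

RCM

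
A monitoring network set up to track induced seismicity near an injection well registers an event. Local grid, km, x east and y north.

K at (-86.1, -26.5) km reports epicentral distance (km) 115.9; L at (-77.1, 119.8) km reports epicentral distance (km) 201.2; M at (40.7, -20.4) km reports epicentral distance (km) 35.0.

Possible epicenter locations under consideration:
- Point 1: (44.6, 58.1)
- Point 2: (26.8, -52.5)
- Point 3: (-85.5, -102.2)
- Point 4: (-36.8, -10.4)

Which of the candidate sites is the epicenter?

For each candidate, compare |candidate − station| to the reported distance:
Point 1: residuals K 39.8, L 64.8, M 43.6 → max 64.8 km
Point 2: residuals K 0.0, L 0.0, M 0.0 → max 0.0 km
Point 3: residuals K 40.2, L 21.0, M 115.4 → max 115.4 km
Point 4: residuals K 64.0, L 64.9, M 43.1 → max 64.9 km
Only Point 2 has all residuals ≈ 0.

Point 2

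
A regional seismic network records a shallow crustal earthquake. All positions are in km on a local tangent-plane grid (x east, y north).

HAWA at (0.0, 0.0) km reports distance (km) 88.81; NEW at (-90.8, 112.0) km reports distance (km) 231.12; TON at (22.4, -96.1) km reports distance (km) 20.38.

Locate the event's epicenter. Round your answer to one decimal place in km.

Circle about each station: x² + y² = 88.81²; (x + 90.8)² + (y − 112.0)² = 231.12²; (x − 22.4)² + (y + 96.1)² = 20.38².
Subtracting pairs of circle equations eliminates x²+y² and gives linear equations (the radical axes):
-181.6 x + 224.0 y = -24740.60
44.8 x − 192.2 y = 17208.84
Solving the 2×2 system: x ≈ 36.2, y ≈ -81.1 km.
Check against HAWA (with the unrounded x, y): √(x²+y²) = 88.81 ≈ 88.81 km. ✓

x ≈ 36.2 km, y ≈ -81.1 km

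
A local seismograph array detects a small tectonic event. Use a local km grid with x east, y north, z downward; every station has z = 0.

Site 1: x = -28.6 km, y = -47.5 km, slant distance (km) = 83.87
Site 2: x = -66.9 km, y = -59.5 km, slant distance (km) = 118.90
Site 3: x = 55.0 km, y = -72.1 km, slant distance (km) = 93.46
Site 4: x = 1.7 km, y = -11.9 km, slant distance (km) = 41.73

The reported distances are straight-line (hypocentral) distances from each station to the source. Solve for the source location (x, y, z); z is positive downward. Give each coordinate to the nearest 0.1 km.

(24.3, 12.5, 25.2)

Each station gives a sphere (x−x_i)² + (y−y_i)² + z² = d_i² (stations at z=0).
Subtracting the Site 1 sphere from Site 2 and Site 3: z² cancels, leaving linear equations in x and y:
-76.6 x − 24.0 y = -2161.38
167.2 x − 49.2 y = 3448.61
Solving: x ≈ 24.302, y ≈ 12.494 km (keep extra digits for the depth step; rounded: 24.3, 12.5).
Then from the Site 1 sphere: z² = 83.87² − (x + 28.6)² − (y + 47.5)² with x = 24.302, y = 12.494, so z ≈ 25.224 ≈ 25.2 km.
Check against Site 4 (with the unrounded solution): distance 41.74 ≈ 41.73 km. ✓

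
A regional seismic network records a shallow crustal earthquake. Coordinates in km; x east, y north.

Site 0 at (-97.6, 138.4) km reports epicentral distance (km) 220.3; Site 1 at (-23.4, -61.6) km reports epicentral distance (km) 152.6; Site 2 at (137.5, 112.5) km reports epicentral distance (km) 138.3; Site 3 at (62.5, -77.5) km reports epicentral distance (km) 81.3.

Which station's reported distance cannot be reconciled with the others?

Solve using three stations at a time. Using Site 1, Site 2, Site 3 (subtract circle equations pairwise → linear system) gives (x, y) ≈ (124.8, -25.2).
Distances from that point to each station vs reported:
  Site 0: calculated 276.1 vs reported 220.3 → residual 55.8 km
  Site 1: calculated 152.6 vs reported 152.6 → residual 0.0 km
  Site 2: calculated 138.3 vs reported 138.3 → residual 0.0 km
  Site 3: calculated 81.3 vs reported 81.3 → residual 0.0 km
Site 1, Site 2, Site 3 are mutually consistent (residuals ≈ 0); Site 0 is off by 55.8 km.

Site 0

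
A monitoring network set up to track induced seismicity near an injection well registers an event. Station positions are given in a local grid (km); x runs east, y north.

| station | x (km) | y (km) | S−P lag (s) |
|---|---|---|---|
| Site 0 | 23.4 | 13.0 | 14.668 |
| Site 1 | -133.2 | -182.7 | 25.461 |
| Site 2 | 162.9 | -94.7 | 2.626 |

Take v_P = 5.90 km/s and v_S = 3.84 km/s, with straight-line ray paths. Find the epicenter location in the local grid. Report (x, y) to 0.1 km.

Distance from S−P lag: d = Δt · v_P v_S / (v_P − v_S) = Δt · (5.90·3.84)/(5.90−3.84) ≈ 10.9981·Δt.
So d_Site 0 = 161.32, d_Site 1 = 280.02, d_Site 2 = 28.88 km.
Circle about each station: (x − 23.4)² + (y − 13.0)² = 161.32²; (x + 133.2)² + (y + 182.7)² = 280.02²; (x − 162.9)² + (y + 94.7)² = 28.88².
Subtracting the Site 0 equation from the Site 1 and Site 2 equations removes the quadratic terms:
-313.2 x − 391.4 y = -1982.09
279.0 x − 215.4 y = 59978.03
Solving the 2×2 system: x ≈ 135.3, y ≈ -103.2 km.
Check against Site 0 (with the unrounded x, y): √((x − 23.4)²+(y − 13.0)²) = 161.32 ≈ 161.32 km. ✓

x ≈ 135.3 km, y ≈ -103.2 km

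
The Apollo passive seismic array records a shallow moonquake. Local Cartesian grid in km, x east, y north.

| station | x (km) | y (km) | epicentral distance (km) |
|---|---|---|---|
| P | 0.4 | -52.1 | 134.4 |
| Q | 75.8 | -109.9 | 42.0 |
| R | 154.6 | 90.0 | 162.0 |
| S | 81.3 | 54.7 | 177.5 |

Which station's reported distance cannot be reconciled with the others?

Solve using three stations at a time. Using P, Q, S (subtract circle equations pairwise → linear system) gives (x, y) ≈ (116.9, -119.2).
Distances from that point to each station vs reported:
  P: calculated 134.4 vs reported 134.4 → residual 0.0 km
  Q: calculated 42.1 vs reported 42.0 → residual 0.1 km
  R: calculated 212.6 vs reported 162.0 → residual 50.6 km
  S: calculated 177.5 vs reported 177.5 → residual 0.0 km
P, Q, S are mutually consistent (residuals ≈ 0); R is off by 50.6 km.

R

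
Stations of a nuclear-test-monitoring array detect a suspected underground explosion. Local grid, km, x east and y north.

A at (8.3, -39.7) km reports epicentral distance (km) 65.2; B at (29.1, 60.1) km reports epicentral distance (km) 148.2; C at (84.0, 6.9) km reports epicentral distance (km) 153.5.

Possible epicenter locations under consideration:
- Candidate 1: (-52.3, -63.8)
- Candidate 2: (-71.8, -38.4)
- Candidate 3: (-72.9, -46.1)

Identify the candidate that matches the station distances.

For each candidate, compare |candidate − station| to the reported distance:
Candidate 1: residuals A 0.0, B 0.0, C 0.0 → max 0.0 km
Candidate 2: residuals A 14.9, B 7.2, C 8.8 → max 14.9 km
Candidate 3: residuals A 16.3, B 1.0, C 12.1 → max 16.3 km
Only Candidate 1 has all residuals ≈ 0.

Candidate 1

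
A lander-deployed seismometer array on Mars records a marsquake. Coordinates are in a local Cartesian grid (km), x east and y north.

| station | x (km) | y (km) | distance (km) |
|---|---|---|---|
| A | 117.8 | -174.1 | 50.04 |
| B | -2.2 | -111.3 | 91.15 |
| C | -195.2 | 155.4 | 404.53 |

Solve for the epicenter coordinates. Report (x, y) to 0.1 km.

Circle about each station: (x − 117.8)² + (y + 174.1)² = 50.04²; (x + 2.2)² + (y + 111.3)² = 91.15²; (x + 195.2)² + (y − 155.4)² = 404.53².
Subtracting pairs of circle equations eliminates x²+y² and gives linear equations (the radical axes):
-240.0 x + 125.6 y = -37599.44
-626.0 x + 659.0 y = -143075.97
Solving the 2×2 system: x ≈ 85.6, y ≈ -135.8 km.
Check against A (with the unrounded x, y): √((x − 117.8)²+(y + 174.1)²) = 50.04 ≈ 50.04 km. ✓

85.6 km east, -135.8 km north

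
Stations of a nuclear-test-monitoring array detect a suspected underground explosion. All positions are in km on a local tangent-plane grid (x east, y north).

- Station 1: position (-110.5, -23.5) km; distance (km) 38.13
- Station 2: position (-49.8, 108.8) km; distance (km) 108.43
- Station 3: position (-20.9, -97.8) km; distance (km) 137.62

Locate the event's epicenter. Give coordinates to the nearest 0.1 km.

x ≈ -101.7 km, y ≈ 13.6 km

Circle about each station: (x + 110.5)² + (y + 23.5)² = 38.13²; (x + 49.8)² + (y − 108.8)² = 108.43²; (x + 20.9)² + (y + 97.8)² = 137.62².
Subtracting pairs of circle equations eliminates x²+y² and gives linear equations (the radical axes):
121.4 x + 264.6 y = -8748.19
179.2 x − 148.6 y = -20246.22
Solving the 2×2 system: x ≈ -101.7, y ≈ 13.6 km.
Check against Station 1 (with the unrounded x, y): √((x + 110.5)²+(y + 23.5)²) = 38.13 ≈ 38.13 km. ✓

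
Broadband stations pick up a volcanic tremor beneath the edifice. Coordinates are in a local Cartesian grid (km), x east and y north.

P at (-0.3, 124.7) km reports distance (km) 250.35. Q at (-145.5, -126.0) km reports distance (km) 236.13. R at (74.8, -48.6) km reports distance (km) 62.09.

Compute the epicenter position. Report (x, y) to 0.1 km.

Circle about each station: (x + 0.3)² + (y − 124.7)² = 250.35²; (x + 145.5)² + (y + 126.0)² = 236.13²; (x − 74.8)² + (y + 48.6)² = 62.09².
Subtracting the P equation from the Q and R equations removes the quadratic terms:
-290.4 x − 501.4 y = 28413.82
150.2 x − 346.6 y = 51226.77
Solving the 2×2 system: x ≈ 90.0, y ≈ -108.8 km.
Check against P (with the unrounded x, y): √((x + 0.3)²+(y − 124.7)²) = 250.35 ≈ 250.35 km. ✓

(90.0, -108.8)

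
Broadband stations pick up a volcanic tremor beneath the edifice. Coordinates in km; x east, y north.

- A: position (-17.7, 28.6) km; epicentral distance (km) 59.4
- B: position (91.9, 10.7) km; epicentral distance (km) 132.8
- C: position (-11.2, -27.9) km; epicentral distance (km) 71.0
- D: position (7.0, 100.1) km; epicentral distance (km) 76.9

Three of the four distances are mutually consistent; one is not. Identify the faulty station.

A

Solve using three stations at a time. Using B, C, D (subtract circle equations pairwise → linear system) gives (x, y) ≈ (-38.1, 37.8).
Distances from that point to each station vs reported:
  A: calculated 22.4 vs reported 59.4 → residual 37.0 km
  B: calculated 132.8 vs reported 132.8 → residual 0.0 km
  C: calculated 71.0 vs reported 71.0 → residual 0.0 km
  D: calculated 76.9 vs reported 76.9 → residual 0.0 km
B, C, D are mutually consistent (residuals ≈ 0); A is off by 37.0 km.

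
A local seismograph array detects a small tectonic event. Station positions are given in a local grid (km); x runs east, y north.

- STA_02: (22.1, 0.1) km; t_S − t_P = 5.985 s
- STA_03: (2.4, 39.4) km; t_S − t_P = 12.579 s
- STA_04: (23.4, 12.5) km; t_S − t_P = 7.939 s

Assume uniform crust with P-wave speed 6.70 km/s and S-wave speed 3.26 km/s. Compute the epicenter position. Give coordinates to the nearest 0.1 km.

Distance from S−P lag: d = Δt · v_P v_S / (v_P − v_S) = Δt · (6.70·3.26)/(6.70−3.26) ≈ 6.3494·Δt.
So d_STA_02 = 38.00, d_STA_03 = 79.87, d_STA_04 = 50.41 km.
Circle about each station: (x − 22.1)² + (y − 0.1)² = 38.00²; (x − 2.4)² + (y − 39.4)² = 79.87²; (x − 23.4)² + (y − 12.5)² = 50.41².
Subtracting pairs of circle equations eliminates x²+y² and gives linear equations (the radical axes):
-39.4 x + 78.6 y = -3865.52
2.6 x + 24.8 y = -881.78
Solving the 2×2 system: x ≈ 22.5, y ≈ -37.9 km.

(22.5, -37.9)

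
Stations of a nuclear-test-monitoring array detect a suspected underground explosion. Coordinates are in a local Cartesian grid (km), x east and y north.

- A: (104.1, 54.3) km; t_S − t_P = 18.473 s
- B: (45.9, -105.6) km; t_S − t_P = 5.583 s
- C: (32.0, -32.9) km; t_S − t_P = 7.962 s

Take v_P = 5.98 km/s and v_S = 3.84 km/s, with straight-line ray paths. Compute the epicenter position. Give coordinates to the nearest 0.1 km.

Distance from S−P lag: d = Δt · v_P v_S / (v_P − v_S) = Δt · (5.98·3.84)/(5.98−3.84) ≈ 10.7305·Δt.
So d_A = 198.22, d_B = 59.91, d_C = 85.44 km.
Circle about each station: (x − 104.1)² + (y − 54.3)² = 198.22²; (x − 45.9)² + (y + 105.6)² = 59.91²; (x − 32.0)² + (y + 32.9)² = 85.44².
Subtracting the A equation from the B and C equations removes the quadratic terms:
-116.4 x − 319.8 y = 35174.83
-144.2 x − 174.4 y = 20312.28
Solving the 2×2 system: x ≈ -14.0, y ≈ -104.9 km.
Check against A (with the unrounded x, y): √((x − 104.1)²+(y − 54.3)²) = 198.22 ≈ 198.22 km. ✓

x ≈ -14.0 km, y ≈ -104.9 km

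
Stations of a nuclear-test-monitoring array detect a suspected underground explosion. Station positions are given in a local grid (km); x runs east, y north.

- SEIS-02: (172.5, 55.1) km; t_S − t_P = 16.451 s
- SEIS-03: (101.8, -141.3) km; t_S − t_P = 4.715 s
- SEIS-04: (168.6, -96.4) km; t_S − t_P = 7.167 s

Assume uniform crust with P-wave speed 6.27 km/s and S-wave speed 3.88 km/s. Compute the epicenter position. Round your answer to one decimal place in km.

x ≈ 95.7 km, y ≈ -93.7 km

Distance from S−P lag: d = Δt · v_P v_S / (v_P − v_S) = Δt · (6.27·3.88)/(6.27−3.88) ≈ 10.1789·Δt.
So d_SEIS-02 = 167.45, d_SEIS-03 = 47.99, d_SEIS-04 = 72.95 km.
Circle about each station: (x − 172.5)² + (y − 55.1)² = 167.45²; (x − 101.8)² + (y + 141.3)² = 47.99²; (x − 168.6)² + (y + 96.4)² = 72.95².
Subtracting the SEIS-02 equation from the SEIS-03 and SEIS-04 equations removes the quadratic terms:
-141.4 x − 392.8 y = 23273.13
-7.8 x − 303.0 y = 27644.46
Solving the 2×2 system: x ≈ 95.7, y ≈ -93.7 km.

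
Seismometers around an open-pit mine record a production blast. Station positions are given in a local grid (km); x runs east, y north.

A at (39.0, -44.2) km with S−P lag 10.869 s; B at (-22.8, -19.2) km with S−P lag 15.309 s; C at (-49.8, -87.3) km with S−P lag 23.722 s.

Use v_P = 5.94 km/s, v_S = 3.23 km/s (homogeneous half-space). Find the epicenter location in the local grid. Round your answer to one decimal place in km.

77.2 km east, 22.6 km north

Distance from S−P lag: d = Δt · v_P v_S / (v_P − v_S) = Δt · (5.94·3.23)/(5.94−3.23) ≈ 7.0798·Δt.
So d_A = 76.95, d_B = 108.38, d_C = 167.95 km.
Circle about each station: (x − 39.0)² + (y + 44.2)² = 76.95²; (x + 22.8)² + (y + 19.2)² = 108.38²; (x + 49.8)² + (y + 87.3)² = 167.95².
Subtracting pairs of circle equations eliminates x²+y² and gives linear equations (the radical axes):
-123.6 x + 50.0 y = -8411.08
-177.6 x − 86.2 y = -15659.21
Solving the 2×2 system: x ≈ 77.2, y ≈ 22.6 km.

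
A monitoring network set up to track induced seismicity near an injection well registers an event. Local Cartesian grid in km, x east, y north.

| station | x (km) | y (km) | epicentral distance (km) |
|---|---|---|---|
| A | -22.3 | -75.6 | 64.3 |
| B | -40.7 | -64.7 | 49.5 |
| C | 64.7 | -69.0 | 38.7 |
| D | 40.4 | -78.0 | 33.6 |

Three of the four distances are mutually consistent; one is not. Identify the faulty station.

Solve using three stations at a time. Using A, C, D (subtract circle equations pairwise → linear system) gives (x, y) ≈ (34.3, -44.6).
Distances from that point to each station vs reported:
  A: calculated 64.5 vs reported 64.3 → residual 0.2 km
  B: calculated 77.6 vs reported 49.5 → residual 28.1 km
  C: calculated 39.0 vs reported 38.7 → residual 0.3 km
  D: calculated 34.0 vs reported 33.6 → residual 0.4 km
A, C, D are mutually consistent (residuals ≈ 0); B is off by 28.1 km.

B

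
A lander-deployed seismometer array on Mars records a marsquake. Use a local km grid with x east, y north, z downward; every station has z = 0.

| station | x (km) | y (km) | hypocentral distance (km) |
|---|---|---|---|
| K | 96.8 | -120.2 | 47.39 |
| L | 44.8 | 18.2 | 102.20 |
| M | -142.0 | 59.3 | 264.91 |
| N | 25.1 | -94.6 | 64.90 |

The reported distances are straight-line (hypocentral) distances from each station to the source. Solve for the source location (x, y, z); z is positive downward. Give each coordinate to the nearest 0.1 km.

(86.3, -74.8, 8.6)

Each station gives a sphere (x−x_i)² + (y−y_i)² + z² = d_i² (stations at z=0).
Subtracting the K sphere from L and M: z² cancels, leaving linear equations in x and y:
-104.0 x + 276.8 y = -29679.03
-477.6 x + 359.0 y = -68069.29
Solving: x ≈ 86.301, y ≈ -74.797 km (keep extra digits for the depth step; rounded: 86.3, -74.8).
Then from the K sphere: z² = 47.39² − (x − 96.8)² − (y + 120.2)² with x = 86.301, y = -74.797, so z ≈ 8.611 ≈ 8.6 km.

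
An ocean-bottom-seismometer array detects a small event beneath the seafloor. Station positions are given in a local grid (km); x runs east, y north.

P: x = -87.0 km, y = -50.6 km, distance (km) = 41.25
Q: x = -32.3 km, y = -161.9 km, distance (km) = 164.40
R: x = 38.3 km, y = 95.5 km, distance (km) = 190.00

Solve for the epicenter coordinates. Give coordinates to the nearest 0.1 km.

(-113.4, -18.9)

Circle about each station: (x + 87.0)² + (y + 50.6)² = 41.25²; (x + 32.3)² + (y + 161.9)² = 164.40²; (x − 38.3)² + (y − 95.5)² = 190.00².
Subtracting pairs of circle equations eliminates x²+y² and gives linear equations (the radical axes):
109.4 x − 222.6 y = -8200.26
250.6 x + 292.2 y = -33940.66
Solving the 2×2 system: x ≈ -113.4, y ≈ -18.9 km.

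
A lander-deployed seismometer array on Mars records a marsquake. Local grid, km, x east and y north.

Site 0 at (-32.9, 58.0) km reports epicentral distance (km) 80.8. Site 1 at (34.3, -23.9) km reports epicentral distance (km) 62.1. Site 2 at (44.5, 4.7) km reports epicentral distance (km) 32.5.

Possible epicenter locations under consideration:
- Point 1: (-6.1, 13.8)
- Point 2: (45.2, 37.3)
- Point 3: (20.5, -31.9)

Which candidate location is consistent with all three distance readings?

Point 2

For each candidate, compare |candidate − station| to the reported distance:
Point 1: residuals Site 0 29.1, Site 1 6.8, Site 2 18.9 → max 29.1 km
Point 2: residuals Site 0 0.0, Site 1 0.1, Site 2 0.1 → max 0.1 km
Point 3: residuals Site 0 23.8, Site 1 46.1, Site 2 11.3 → max 46.1 km
Only Point 2 has all residuals ≈ 0.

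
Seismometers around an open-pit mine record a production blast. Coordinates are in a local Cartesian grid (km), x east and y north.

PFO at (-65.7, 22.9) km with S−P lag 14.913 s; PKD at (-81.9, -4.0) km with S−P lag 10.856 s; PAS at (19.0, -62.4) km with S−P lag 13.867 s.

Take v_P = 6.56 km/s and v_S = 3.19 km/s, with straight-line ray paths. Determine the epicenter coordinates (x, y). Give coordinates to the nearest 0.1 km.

Distance from S−P lag: d = Δt · v_P v_S / (v_P − v_S) = Δt · (6.56·3.19)/(6.56−3.19) ≈ 6.2096·Δt.
So d_PFO = 92.60, d_PKD = 67.41, d_PAS = 86.11 km.
Circle about each station: (x + 65.7)² + (y − 22.9)² = 92.60²; (x + 81.9)² + (y + 4.0)² = 67.41²; (x − 19.0)² + (y + 62.4)² = 86.11².
Subtracting the PFO equation from the PKD and PAS equations removes the quadratic terms:
-32.4 x − 53.8 y = 5913.36
169.4 x − 170.6 y = 573.69
Solving the 2×2 system: x ≈ -66.8, y ≈ -69.7 km.

-66.8 km east, -69.7 km north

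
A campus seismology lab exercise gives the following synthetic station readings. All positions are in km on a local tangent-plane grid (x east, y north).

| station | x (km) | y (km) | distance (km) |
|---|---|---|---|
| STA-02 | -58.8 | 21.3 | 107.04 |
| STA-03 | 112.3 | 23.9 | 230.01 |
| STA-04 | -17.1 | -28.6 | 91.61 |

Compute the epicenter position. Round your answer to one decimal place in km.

(-92.8, -80.2)

Circle about each station: (x + 58.8)² + (y − 21.3)² = 107.04²; (x − 112.3)² + (y − 23.9)² = 230.01²; (x + 17.1)² + (y + 28.6)² = 91.61².
Subtracting the STA-02 equation from the STA-03 and STA-04 equations removes the quadratic terms:
342.2 x + 5.2 y = -32175.67
83.4 x − 99.8 y = 264.41
Solving the 2×2 system: x ≈ -92.8, y ≈ -80.2 km.
Check against STA-02 (with the unrounded x, y): √((x + 58.8)²+(y − 21.3)²) = 107.05 ≈ 107.04 km. ✓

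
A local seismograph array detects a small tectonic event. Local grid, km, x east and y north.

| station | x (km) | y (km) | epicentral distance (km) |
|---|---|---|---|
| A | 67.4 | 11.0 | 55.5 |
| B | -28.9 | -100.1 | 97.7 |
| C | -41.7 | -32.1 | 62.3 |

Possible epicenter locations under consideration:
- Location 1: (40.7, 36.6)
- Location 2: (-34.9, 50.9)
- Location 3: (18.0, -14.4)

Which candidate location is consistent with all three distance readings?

Location 3

For each candidate, compare |candidate − station| to the reported distance:
Location 1: residuals A 18.5, B 55.7, C 45.0 → max 55.7 km
Location 2: residuals A 54.3, B 53.4, C 21.0 → max 54.3 km
Location 3: residuals A 0.0, B 0.0, C 0.0 → max 0.0 km
Only Location 3 has all residuals ≈ 0.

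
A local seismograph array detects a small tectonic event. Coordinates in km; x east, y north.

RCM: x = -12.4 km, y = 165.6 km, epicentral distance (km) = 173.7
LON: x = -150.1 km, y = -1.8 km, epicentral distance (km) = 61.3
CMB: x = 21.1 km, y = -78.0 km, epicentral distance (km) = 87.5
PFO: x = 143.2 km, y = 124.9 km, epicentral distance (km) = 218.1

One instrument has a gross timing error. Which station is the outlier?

LON

Solve using three stations at a time. Using RCM, CMB, PFO (subtract circle equations pairwise → linear system) gives (x, y) ≈ (-30.4, -7.2).
Distances from that point to each station vs reported:
  RCM: calculated 173.7 vs reported 173.7 → residual 0.0 km
  LON: calculated 119.8 vs reported 61.3 → residual 58.5 km
  CMB: calculated 87.5 vs reported 87.5 → residual 0.0 km
  PFO: calculated 218.1 vs reported 218.1 → residual 0.0 km
RCM, CMB, PFO are mutually consistent (residuals ≈ 0); LON is off by 58.5 km.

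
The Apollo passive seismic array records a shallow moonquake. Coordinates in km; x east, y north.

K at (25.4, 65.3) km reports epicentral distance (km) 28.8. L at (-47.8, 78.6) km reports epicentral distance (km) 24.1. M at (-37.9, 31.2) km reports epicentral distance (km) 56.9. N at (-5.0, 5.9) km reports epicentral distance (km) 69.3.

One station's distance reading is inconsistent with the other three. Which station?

Solve using three stations at a time. Using K, M, N (subtract circle equations pairwise → linear system) gives (x, y) ≈ (-1.7, 75.1).
Distances from that point to each station vs reported:
  K: calculated 28.8 vs reported 28.8 → residual 0.0 km
  L: calculated 46.2 vs reported 24.1 → residual 22.1 km
  M: calculated 56.9 vs reported 56.9 → residual 0.0 km
  N: calculated 69.3 vs reported 69.3 → residual 0.0 km
K, M, N are mutually consistent (residuals ≈ 0); L is off by 22.1 km.

L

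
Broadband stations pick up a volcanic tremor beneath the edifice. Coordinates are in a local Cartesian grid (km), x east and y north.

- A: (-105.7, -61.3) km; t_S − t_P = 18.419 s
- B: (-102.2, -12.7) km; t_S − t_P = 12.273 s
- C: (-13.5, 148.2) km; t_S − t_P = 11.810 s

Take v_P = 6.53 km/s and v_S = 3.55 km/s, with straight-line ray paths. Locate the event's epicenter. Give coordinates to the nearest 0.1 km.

x ≈ -73.0 km, y ≈ 78.2 km

Distance from S−P lag: d = Δt · v_P v_S / (v_P − v_S) = Δt · (6.53·3.55)/(6.53−3.55) ≈ 7.7790·Δt.
So d_A = 143.28, d_B = 95.47, d_C = 91.87 km.
Circle about each station: (x + 105.7)² + (y + 61.3)² = 143.28²; (x + 102.2)² + (y + 12.7)² = 95.47²; (x + 13.5)² + (y − 148.2)² = 91.87².
Subtracting the A equation from the B and C equations removes the quadratic terms:
7.0 x + 97.2 y = 7090.59
184.4 x + 419.0 y = 19304.37
Solving the 2×2 system: x ≈ -73.0, y ≈ 78.2 km.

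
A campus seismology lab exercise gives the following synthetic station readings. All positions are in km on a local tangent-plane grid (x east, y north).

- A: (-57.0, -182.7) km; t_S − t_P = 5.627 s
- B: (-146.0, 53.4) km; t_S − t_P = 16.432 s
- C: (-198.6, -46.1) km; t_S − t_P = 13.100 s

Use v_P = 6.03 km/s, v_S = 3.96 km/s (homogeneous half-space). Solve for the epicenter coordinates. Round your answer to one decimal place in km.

-65.9 km east, -118.4 km north

Distance from S−P lag: d = Δt · v_P v_S / (v_P − v_S) = Δt · (6.03·3.96)/(6.03−3.96) ≈ 11.5357·Δt.
So d_A = 64.91, d_B = 189.55, d_C = 151.12 km.
Circle about each station: (x + 57.0)² + (y + 182.7)² = 64.91²; (x + 146.0)² + (y − 53.4)² = 189.55²; (x + 198.6)² + (y + 46.1)² = 151.12².
Subtracting pairs of circle equations eliminates x²+y² and gives linear equations (the radical axes):
-178.0 x + 472.2 y = -44176.62
-283.2 x + 273.2 y = -13685.07
Solving the 2×2 system: x ≈ -65.9, y ≈ -118.4 km.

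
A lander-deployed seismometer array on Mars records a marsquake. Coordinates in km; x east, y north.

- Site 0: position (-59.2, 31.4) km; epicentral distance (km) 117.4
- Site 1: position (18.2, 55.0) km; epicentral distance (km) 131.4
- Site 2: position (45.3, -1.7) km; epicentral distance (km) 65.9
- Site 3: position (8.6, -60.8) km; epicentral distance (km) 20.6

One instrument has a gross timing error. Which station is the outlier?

Site 2

Solve using three stations at a time. Using Site 0, Site 1, Site 3 (subtract circle equations pairwise → linear system) gives (x, y) ≈ (-7.3, -73.9).
Distances from that point to each station vs reported:
  Site 0: calculated 117.4 vs reported 117.4 → residual 0.0 km
  Site 1: calculated 131.4 vs reported 131.4 → residual 0.0 km
  Site 2: calculated 89.3 vs reported 65.9 → residual 23.4 km
  Site 3: calculated 20.6 vs reported 20.6 → residual 0.0 km
Site 0, Site 1, Site 3 are mutually consistent (residuals ≈ 0); Site 2 is off by 23.4 km.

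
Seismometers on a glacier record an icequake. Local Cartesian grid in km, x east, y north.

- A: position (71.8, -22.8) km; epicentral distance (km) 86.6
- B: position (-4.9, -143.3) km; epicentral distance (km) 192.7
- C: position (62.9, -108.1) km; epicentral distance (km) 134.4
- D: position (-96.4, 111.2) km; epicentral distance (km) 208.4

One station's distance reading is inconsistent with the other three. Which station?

Solve using three stations at a time. Using B, C, D (subtract circle equations pairwise → linear system) gives (x, y) ≈ (92.4, 23.0).
Distances from that point to each station vs reported:
  A: calculated 50.2 vs reported 86.6 → residual 36.4 km
  B: calculated 192.7 vs reported 192.7 → residual 0.0 km
  C: calculated 134.4 vs reported 134.4 → residual 0.0 km
  D: calculated 208.4 vs reported 208.4 → residual 0.0 km
B, C, D are mutually consistent (residuals ≈ 0); A is off by 36.4 km.

A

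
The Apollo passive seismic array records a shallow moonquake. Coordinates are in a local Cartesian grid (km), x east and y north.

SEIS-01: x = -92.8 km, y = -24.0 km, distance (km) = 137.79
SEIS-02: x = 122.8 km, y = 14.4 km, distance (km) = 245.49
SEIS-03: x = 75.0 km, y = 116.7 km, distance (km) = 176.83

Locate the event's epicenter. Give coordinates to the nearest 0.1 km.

Circle about each station: (x + 92.8)² + (y + 24.0)² = 137.79²; (x − 122.8)² + (y − 14.4)² = 245.49²; (x − 75.0)² + (y − 116.7)² = 176.83².
Subtracting the SEIS-01 equation from the SEIS-02 and SEIS-03 equations removes the quadratic terms:
431.2 x + 76.8 y = -35179.90
335.6 x + 281.4 y = -2226.71
Solving the 2×2 system: x ≈ -101.8, y ≈ 113.5 km.

-101.8 km east, 113.5 km north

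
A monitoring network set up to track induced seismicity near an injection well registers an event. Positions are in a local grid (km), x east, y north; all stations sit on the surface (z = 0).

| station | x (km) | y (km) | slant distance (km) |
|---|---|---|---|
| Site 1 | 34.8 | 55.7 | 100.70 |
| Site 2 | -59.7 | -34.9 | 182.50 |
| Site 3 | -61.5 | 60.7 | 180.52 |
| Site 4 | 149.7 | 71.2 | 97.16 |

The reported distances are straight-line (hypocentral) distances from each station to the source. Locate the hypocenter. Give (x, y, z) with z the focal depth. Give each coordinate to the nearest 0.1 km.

(101.2, 19.7, 66.6)

Each station gives a sphere (x−x_i)² + (y−y_i)² + z² = d_i² (stations at z=0).
Subtracting the Site 1 sphere from Site 2 and Site 3: z² cancels, leaving linear equations in x and y:
-189.0 x − 181.2 y = -22697.19
-192.6 x + 10.0 y = -19293.77
Solving: x ≈ 101.198, y ≈ 19.706 km (keep extra digits for the depth step; rounded: 101.2, 19.7).
Then from the Site 1 sphere: z² = 100.70² − (x − 34.8)² − (y − 55.7)² with x = 101.198, y = 19.706, so z ≈ 66.605 ≈ 66.6 km.
Check against Site 4 (with the unrounded solution): distance 97.16 ≈ 97.16 km. ✓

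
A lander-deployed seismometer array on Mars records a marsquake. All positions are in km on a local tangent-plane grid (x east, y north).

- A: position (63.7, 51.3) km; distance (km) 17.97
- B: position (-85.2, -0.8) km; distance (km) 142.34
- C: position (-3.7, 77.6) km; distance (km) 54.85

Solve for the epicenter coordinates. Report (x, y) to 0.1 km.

(46.0, 54.4)

Circle about each station: (x − 63.7)² + (y − 51.3)² = 17.97²; (x + 85.2)² + (y + 0.8)² = 142.34²; (x + 3.7)² + (y − 77.6)² = 54.85².
Subtracting the A equation from the B and C equations removes the quadratic terms:
-297.8 x − 104.2 y = -19367.45
-134.8 x + 52.6 y = -3339.53
Solving the 2×2 system: x ≈ 46.0, y ≈ 54.4 km.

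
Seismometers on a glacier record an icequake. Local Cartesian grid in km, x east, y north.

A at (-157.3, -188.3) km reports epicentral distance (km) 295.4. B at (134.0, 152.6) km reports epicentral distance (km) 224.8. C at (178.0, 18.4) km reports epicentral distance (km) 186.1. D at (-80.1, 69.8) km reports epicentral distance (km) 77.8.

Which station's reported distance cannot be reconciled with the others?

B

Solve using three stations at a time. Using A, C, D (subtract circle equations pairwise → linear system) gives (x, y) ≈ (-2.6, 63.3).
Distances from that point to each station vs reported:
  A: calculated 295.4 vs reported 295.4 → residual 0.0 km
  B: calculated 163.2 vs reported 224.8 → residual 61.6 km
  C: calculated 186.1 vs reported 186.1 → residual 0.0 km
  D: calculated 77.8 vs reported 77.8 → residual 0.0 km
A, C, D are mutually consistent (residuals ≈ 0); B is off by 61.6 km.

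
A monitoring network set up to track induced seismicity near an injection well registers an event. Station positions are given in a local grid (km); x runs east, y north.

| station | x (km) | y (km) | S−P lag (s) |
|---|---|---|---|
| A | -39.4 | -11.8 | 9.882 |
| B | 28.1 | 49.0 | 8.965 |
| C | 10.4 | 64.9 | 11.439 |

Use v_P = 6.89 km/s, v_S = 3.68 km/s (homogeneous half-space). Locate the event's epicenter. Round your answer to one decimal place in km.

38.1 km east, -21.1 km north

Distance from S−P lag: d = Δt · v_P v_S / (v_P − v_S) = Δt · (6.89·3.68)/(6.89−3.68) ≈ 7.8988·Δt.
So d_A = 78.06, d_B = 70.81, d_C = 90.35 km.
Circle about each station: (x + 39.4)² + (y + 11.8)² = 78.06²; (x − 28.1)² + (y − 49.0)² = 70.81²; (x − 10.4)² + (y − 64.9)² = 90.35².
Subtracting pairs of circle equations eliminates x²+y² and gives linear equations (the radical axes):
135.0 x + 121.6 y = 2578.32
99.6 x + 153.4 y = 558.81
Solving the 2×2 system: x ≈ 38.1, y ≈ -21.1 km.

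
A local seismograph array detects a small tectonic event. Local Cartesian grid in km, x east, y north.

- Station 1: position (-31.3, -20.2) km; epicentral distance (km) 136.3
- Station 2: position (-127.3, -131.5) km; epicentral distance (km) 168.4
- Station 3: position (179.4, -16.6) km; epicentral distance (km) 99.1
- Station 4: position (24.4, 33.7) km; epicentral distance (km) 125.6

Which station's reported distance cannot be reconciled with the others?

Station 2

Solve using three stations at a time. Using Station 1, Station 3, Station 4 (subtract circle equations pairwise → linear system) gives (x, y) ≈ (95.7, -69.7).
Distances from that point to each station vs reported:
  Station 1: calculated 136.3 vs reported 136.3 → residual 0.0 km
  Station 2: calculated 231.4 vs reported 168.4 → residual 63.0 km
  Station 3: calculated 99.1 vs reported 99.1 → residual 0.0 km
  Station 4: calculated 125.6 vs reported 125.6 → residual 0.0 km
Station 1, Station 3, Station 4 are mutually consistent (residuals ≈ 0); Station 2 is off by 63.0 km.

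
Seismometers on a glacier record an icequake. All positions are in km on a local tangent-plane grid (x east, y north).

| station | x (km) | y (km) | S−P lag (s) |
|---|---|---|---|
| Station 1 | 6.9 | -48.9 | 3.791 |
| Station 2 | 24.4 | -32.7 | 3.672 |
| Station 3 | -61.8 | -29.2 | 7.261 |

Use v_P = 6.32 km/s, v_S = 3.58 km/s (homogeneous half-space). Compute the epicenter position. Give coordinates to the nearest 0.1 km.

x ≈ -2.7 km, y ≈ -19.1 km

Distance from S−P lag: d = Δt · v_P v_S / (v_P − v_S) = Δt · (6.32·3.58)/(6.32−3.58) ≈ 8.2575·Δt.
So d_Station 1 = 31.30, d_Station 2 = 30.32, d_Station 3 = 59.96 km.
Circle about each station: (x − 6.9)² + (y + 48.9)² = 31.30²; (x − 24.4)² + (y + 32.7)² = 30.32²; (x + 61.8)² + (y + 29.2)² = 59.96².
Subtracting the Station 1 equation from the Station 2 and Station 3 equations removes the quadratic terms:
35.0 x + 32.4 y = -713.78
-137.4 x + 39.4 y = -382.45
Solving the 2×2 system: x ≈ -2.7, y ≈ -19.1 km.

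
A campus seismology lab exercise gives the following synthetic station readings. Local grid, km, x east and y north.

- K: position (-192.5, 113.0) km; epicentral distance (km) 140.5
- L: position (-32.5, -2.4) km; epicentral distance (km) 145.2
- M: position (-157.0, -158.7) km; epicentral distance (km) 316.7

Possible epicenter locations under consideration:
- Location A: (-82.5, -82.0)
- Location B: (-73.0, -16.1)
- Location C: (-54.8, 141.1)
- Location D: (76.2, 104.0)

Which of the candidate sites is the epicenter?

For each candidate, compare |candidate − station| to the reported distance:
Location A: residuals K 83.4, L 51.2, M 209.8 → max 209.8 km
Location B: residuals K 35.4, L 102.4, M 151.2 → max 151.2 km
Location C: residuals K 0.0, L 0.0, M 0.0 → max 0.0 km
Location D: residuals K 128.4, L 6.9, M 34.6 → max 128.4 km
Only Location C has all residuals ≈ 0.

Location C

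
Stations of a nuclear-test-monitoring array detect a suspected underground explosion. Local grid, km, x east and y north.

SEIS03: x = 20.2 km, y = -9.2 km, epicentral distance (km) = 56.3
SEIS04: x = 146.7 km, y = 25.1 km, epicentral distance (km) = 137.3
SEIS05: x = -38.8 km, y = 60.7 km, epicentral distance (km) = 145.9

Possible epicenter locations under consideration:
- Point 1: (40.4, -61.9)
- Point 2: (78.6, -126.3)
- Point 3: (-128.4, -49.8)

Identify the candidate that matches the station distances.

For each candidate, compare |candidate − station| to the reported distance:
Point 1: residuals SEIS03 0.1, SEIS04 0.1, SEIS05 0.1 → max 0.1 km
Point 2: residuals SEIS03 74.6, SEIS04 28.7, SEIS05 74.9 → max 74.9 km
Point 3: residuals SEIS03 97.7, SEIS04 147.8, SEIS05 3.6 → max 147.8 km
Only Point 1 has all residuals ≈ 0.

Point 1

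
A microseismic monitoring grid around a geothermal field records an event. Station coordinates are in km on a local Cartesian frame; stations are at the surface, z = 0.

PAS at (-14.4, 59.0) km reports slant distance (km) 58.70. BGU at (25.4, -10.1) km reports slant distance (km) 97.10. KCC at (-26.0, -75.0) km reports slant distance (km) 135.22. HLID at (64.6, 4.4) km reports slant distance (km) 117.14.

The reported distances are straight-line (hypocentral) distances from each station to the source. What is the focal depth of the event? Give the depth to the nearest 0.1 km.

depth ≈ 55.9 km

Each station gives a sphere (x−x_i)² + (y−y_i)² + z² = d_i² (stations at z=0).
Subtracting the PAS sphere from BGU and KCC: z² cancels, leaving linear equations in x and y:
79.6 x − 138.2 y = -8923.91
-23.2 x − 268.0 y = -12226.12
Solving: x ≈ -28.606, y ≈ 48.096 km (keep extra digits for the depth step; rounded: -28.6, 48.1).
Then from the PAS sphere: z² = 58.70² − (x + 14.4)² − (y − 59.0)² with x = -28.606, y = 48.096, so z ≈ 55.902 ≈ 55.9 km.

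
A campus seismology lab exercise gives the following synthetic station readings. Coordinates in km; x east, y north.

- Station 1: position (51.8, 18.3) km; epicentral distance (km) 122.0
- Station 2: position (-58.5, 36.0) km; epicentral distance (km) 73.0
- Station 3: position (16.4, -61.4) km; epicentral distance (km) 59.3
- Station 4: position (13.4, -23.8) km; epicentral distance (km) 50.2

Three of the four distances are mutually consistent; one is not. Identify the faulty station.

Station 1

Solve using three stations at a time. Using Station 2, Station 3, Station 4 (subtract circle equations pairwise → linear system) gives (x, y) ≈ (-35.9, -33.4).
Distances from that point to each station vs reported:
  Station 1: calculated 101.8 vs reported 122.0 → residual 20.2 km
  Station 2: calculated 73.0 vs reported 73.0 → residual 0.0 km
  Station 3: calculated 59.3 vs reported 59.3 → residual 0.0 km
  Station 4: calculated 50.2 vs reported 50.2 → residual 0.0 km
Station 2, Station 3, Station 4 are mutually consistent (residuals ≈ 0); Station 1 is off by 20.2 km.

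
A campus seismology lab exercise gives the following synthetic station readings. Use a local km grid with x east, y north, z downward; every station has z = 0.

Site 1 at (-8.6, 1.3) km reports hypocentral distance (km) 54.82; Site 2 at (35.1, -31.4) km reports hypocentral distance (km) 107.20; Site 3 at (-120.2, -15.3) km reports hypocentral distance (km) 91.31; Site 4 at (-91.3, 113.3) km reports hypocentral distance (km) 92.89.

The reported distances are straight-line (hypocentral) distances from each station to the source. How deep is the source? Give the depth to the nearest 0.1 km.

Each station gives a sphere (x−x_i)² + (y−y_i)² + z² = d_i² (stations at z=0).
Subtracting the Site 1 sphere from Site 2 and Site 3: z² cancels, leaving linear equations in x and y:
87.4 x − 65.4 y = -6344.29
-223.2 x − 33.2 y = 9274.20
Solving: x ≈ -46.698, y ≈ 34.601 km (keep extra digits for the depth step; rounded: -46.7, 34.6).
Then from the Site 1 sphere: z² = 54.82² − (x + 8.6)² − (y − 1.3)² with x = -46.698, y = 34.601, so z ≈ 21.091 ≈ 21.1 km.

z ≈ 21.1 km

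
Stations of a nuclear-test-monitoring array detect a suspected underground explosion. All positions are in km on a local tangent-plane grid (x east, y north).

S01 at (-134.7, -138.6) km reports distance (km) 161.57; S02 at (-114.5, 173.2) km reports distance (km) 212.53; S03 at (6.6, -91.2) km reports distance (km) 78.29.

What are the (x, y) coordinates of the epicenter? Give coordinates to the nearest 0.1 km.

-25.3 km east, -19.7 km north

Circle about each station: (x + 134.7)² + (y + 138.6)² = 161.57²; (x + 114.5)² + (y − 173.2)² = 212.53²; (x − 6.6)² + (y + 91.2)² = 78.29².
Subtracting the S01 equation from the S02 and S03 equations removes the quadratic terms:
40.4 x + 623.6 y = -13309.70
282.6 x + 94.8 y = -9017.51
Solving the 2×2 system: x ≈ -25.3, y ≈ -19.7 km.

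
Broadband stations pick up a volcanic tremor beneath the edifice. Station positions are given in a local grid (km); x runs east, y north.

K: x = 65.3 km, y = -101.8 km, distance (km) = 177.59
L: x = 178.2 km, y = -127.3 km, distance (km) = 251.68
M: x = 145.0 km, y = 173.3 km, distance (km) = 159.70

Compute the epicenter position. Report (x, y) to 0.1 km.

Circle about each station: (x − 65.3)² + (y + 101.8)² = 177.59²; (x − 178.2)² + (y + 127.3)² = 251.68²; (x − 145.0)² + (y − 173.3)² = 159.70².
Subtracting the K equation from the L and M equations removes the quadratic terms:
225.8 x − 51.0 y = 1528.59
159.4 x + 550.2 y = 42464.68
Solving the 2×2 system: x ≈ 22.7, y ≈ 70.6 km.

22.7 km east, 70.6 km north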